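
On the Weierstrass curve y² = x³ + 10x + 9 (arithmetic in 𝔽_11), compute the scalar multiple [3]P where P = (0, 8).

(10, 8)

Repeated addition: build up to 3P.
2P: tangent at (0, 8): λ = (3·0² + 10)/(2·8) ≡ 10/5. 5⁻¹ ≡ 9 (mod 11), so λ ≡ 10·9 ≡ 2.
  x = λ² - 0 - 0 = 4 - 0 ≡ 4; y = λ·(0 - 4) - 8 ≡ 6. → (4, 6)
3P: (4, 6) + (0, 8). λ = (8 - 6)/(0 - 4) ≡ 2/7 mod 11. 7⁻¹ ≡ 8 (mod 11), so λ ≡ 5.
  x = λ² - 4 - 0 = 25 - 4 ≡ 10; y = λ·(4 - 10) - 6 ≡ 8. → (10, 8)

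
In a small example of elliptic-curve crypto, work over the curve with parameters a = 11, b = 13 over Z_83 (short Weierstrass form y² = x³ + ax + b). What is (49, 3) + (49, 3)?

(44, 5)

tangent at (49, 3): λ = (3·49² + 11)/(2·3) ≡ 76/6. 6⁻¹ ≡ 14 (mod 83), so λ ≡ 76·14 ≡ 68.
  x = λ² - 49 - 49 = 4624 - 98 ≡ 44; y = λ·(49 - 44) - 3 ≡ 5. → (44, 5)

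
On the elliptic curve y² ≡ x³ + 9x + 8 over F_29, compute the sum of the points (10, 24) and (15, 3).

(17, 17)

(10, 24) + (15, 3). λ = (3 - 24)/(15 - 10) ≡ 8/5 mod 29. 5⁻¹ ≡ 6 (mod 29), so λ ≡ 19.
  x = λ² - 10 - 15 = 361 - 25 ≡ 17; y = λ·(10 - 17) - 24 ≡ 17. → (17, 17)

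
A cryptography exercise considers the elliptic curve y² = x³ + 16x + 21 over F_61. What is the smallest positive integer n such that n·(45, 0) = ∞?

2P: (45, 0) + (45, 0): same x and y₁ ≡ -y₂, so the sum is ∞.
2P = ∞, so the order is 2.

2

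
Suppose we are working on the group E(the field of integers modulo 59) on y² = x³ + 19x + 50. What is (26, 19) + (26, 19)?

(27, 56)

tangent at (26, 19): λ = (3·26² + 19)/(2·19) ≡ 41/38. 38⁻¹ ≡ 14 (mod 59) since 38·14 = 532 ≡ 1, so λ ≡ 41·14 ≡ 43.
  x = λ² - 26 - 26 = 1849 - 52 ≡ 27; y = λ·(26 - 27) - 19 ≡ 56. → (27, 56)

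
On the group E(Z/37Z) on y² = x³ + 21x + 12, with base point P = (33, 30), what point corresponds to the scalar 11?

(31, 22)

Repeated addition: build up to 11P.
2P: tangent at (33, 30): λ = (3·33² + 21)/(2·30) ≡ 32/23. 23⁻¹ ≡ 29 (mod 37), so λ ≡ 32·29 ≡ 3.
  x = λ² - 33 - 33 = 9 - 66 ≡ 17; y = λ·(33 - 17) - 30 ≡ 18. → (17, 18)
3P: (17, 18) + (33, 30). λ = (30 - 18)/(33 - 17) ≡ 12/16 mod 37. 16⁻¹ ≡ 7 (mod 37), so λ ≡ 10.
  x = λ² - 17 - 33 = 100 - 50 ≡ 13; y = λ·(17 - 13) - 18 ≡ 22. → (13, 22)
4P: (13, 22) + (33, 30). λ = (30 - 22)/(33 - 13) ≡ 8/20 mod 37. 20⁻¹ ≡ 13 (mod 37), so λ ≡ 30.
  x = λ² - 13 - 33 = 900 - 46 ≡ 3; y = λ·(13 - 3) - 22 ≡ 19. → (3, 19)
5P: (3, 19) + (33, 30). λ = (30 - 19)/(33 - 3) ≡ 11/30 mod 37. 30⁻¹ ≡ 21 (mod 37), so λ ≡ 9.
  x = λ² - 3 - 33 = 81 - 36 ≡ 8; y = λ·(3 - 8) - 19 ≡ 10. → (8, 10)
6P: (8, 10) + (33, 30). λ = (30 - 10)/(33 - 8) ≡ 20/25 mod 37. 25⁻¹ ≡ 3 (mod 37) since 25·3 = 75 ≡ 1, so λ ≡ 23.
  x = λ² - 8 - 33 = 529 - 41 ≡ 7; y = λ·(8 - 7) - 10 ≡ 13. → (7, 13)
7P: (7, 13) + (33, 30). λ = (30 - 13)/(33 - 7) ≡ 17/26 mod 37. 26⁻¹ ≡ 10 (mod 37), so λ ≡ 22.
  x = λ² - 7 - 33 = 484 - 40 ≡ 0; y = λ·(7 - 0) - 13 ≡ 30. → (0, 30)
8P: (0, 30) + (33, 30). λ = (30 - 30)/(33 - 0) ≡ 0/33 mod 37. 33⁻¹ ≡ 9 (mod 37) since 33·9 = 297 ≡ 1, so λ ≡ 0.
  x = λ² - 0 - 33 = 0 - 33 ≡ 4; y = λ·(0 - 4) - 30 ≡ 7. → (4, 7)
9P: (4, 7) + (33, 30). λ = (30 - 7)/(33 - 4) ≡ 23/29 mod 37. 29⁻¹ ≡ 23 (mod 37), so λ ≡ 11.
  x = λ² - 4 - 33 = 121 - 37 ≡ 10; y = λ·(4 - 10) - 7 ≡ 1. → (10, 1)
10P: (10, 1) + (33, 30). λ = (30 - 1)/(33 - 10) ≡ 29/23 mod 37. 23⁻¹ ≡ 29 (mod 37), so λ ≡ 27.
  x = λ² - 10 - 33 = 729 - 43 ≡ 20; y = λ·(10 - 20) - 1 ≡ 25. → (20, 25)
11P: (20, 25) + (33, 30). λ = (30 - 25)/(33 - 20) ≡ 5/13 mod 37. 13⁻¹ ≡ 20 (mod 37), so λ ≡ 26.
  x = λ² - 20 - 33 = 676 - 53 ≡ 31; y = λ·(20 - 31) - 25 ≡ 22. → (31, 22)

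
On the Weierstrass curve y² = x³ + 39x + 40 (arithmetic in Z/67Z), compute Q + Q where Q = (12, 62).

tangent at (12, 62): λ = (3·12² + 39)/(2·62) ≡ 2/57. 57⁻¹ ≡ 20 (mod 67) since 57·20 = 1140 ≡ 1, so λ ≡ 2·20 ≡ 40.
  x = λ² - 12 - 12 = 1600 - 24 ≡ 35; y = λ·(12 - 35) - 62 ≡ 23. → (35, 23)

(35, 23)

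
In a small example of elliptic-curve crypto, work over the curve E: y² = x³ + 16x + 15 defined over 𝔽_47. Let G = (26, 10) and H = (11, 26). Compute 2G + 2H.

First 2G:
Repeated addition: build up to 2G.
2G: tangent at (26, 10): λ = (3·26² + 16)/(2·10) ≡ 23/20. 20⁻¹ ≡ 40 (mod 47), so λ ≡ 23·40 ≡ 27.
  x = λ² - 26 - 26 = 729 - 52 ≡ 19; y = λ·(26 - 19) - 10 ≡ 38. → (19, 38)
2G = (19, 38).
Next 2H:
Repeated addition: build up to 2H.
2H: tangent at (11, 26): λ = (3·11² + 16)/(2·26) ≡ 3/5. 5⁻¹ ≡ 19 (mod 47) since 5·19 = 95 ≡ 1, so λ ≡ 3·19 ≡ 10.
  x = λ² - 11 - 11 = 100 - 22 ≡ 31; y = λ·(11 - 31) - 26 ≡ 9. → (31, 9)
2H = (31, 9).
Finally 2G + 2H:
(19, 38) + (31, 9). λ = (9 - 38)/(31 - 19) ≡ 18/12 mod 47. 12⁻¹ ≡ 4 (mod 47), so λ ≡ 25.
  x = λ² - 19 - 31 = 625 - 50 ≡ 11; y = λ·(19 - 11) - 38 ≡ 21. → (11, 21)

(11, 21)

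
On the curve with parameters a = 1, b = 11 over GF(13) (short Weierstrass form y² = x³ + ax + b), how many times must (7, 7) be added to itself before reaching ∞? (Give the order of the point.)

12

2P: tangent at (7, 7): λ = (3·7² + 1)/(2·7) ≡ 5/1. 1⁻¹ ≡ 1 (mod 13) since 1·1 = 1 ≡ 1, so λ ≡ 5·1 ≡ 5.
  x = λ² - 7 - 7 = 25 - 14 ≡ 11; y = λ·(7 - 11) - 7 ≡ 12. → (11, 12)
3P: (11, 12) + (7, 7). λ = (7 - 12)/(7 - 11) ≡ 8/9 mod 13. 9⁻¹ ≡ 3 (mod 13), so λ ≡ 11.
  x = λ² - 11 - 7 = 121 - 18 ≡ 12; y = λ·(11 - 12) - 12 ≡ 3. → (12, 3)
4P: (12, 3) + (7, 7). λ = (7 - 3)/(7 - 12) ≡ 4/8 mod 13. 8⁻¹ ≡ 5 (mod 13) since 8·5 = 40 ≡ 1, so λ ≡ 7.
  x = λ² - 12 - 7 = 49 - 19 ≡ 4; y = λ·(12 - 4) - 3 ≡ 1. → (4, 1)
5P: (4, 1) + (7, 7). λ = (7 - 1)/(7 - 4) ≡ 6/3 mod 13. 3⁻¹ ≡ 9 (mod 13), so λ ≡ 2.
  x = λ² - 4 - 7 = 4 - 11 ≡ 6; y = λ·(4 - 6) - 1 ≡ 8. → (6, 8)
6P: (6, 8) + (7, 7). λ = (7 - 8)/(7 - 6) ≡ 12/1 mod 13. 1⁻¹ ≡ 1 (mod 13), so λ ≡ 12.
  x = λ² - 6 - 7 = 144 - 13 ≡ 1; y = λ·(6 - 1) - 8 ≡ 0. → (1, 0)
7P: (1, 0) + (7, 7). λ = (7 - 0)/(7 - 1) ≡ 7/6 mod 13. 6⁻¹ ≡ 11 (mod 13), so λ ≡ 12.
  x = λ² - 1 - 7 = 144 - 8 ≡ 6; y = λ·(1 - 6) - 0 ≡ 5. → (6, 5)
8P: (6, 5) + (7, 7). λ = (7 - 5)/(7 - 6) ≡ 2/1 mod 13. 1⁻¹ ≡ 1 (mod 13), so λ ≡ 2.
  x = λ² - 6 - 7 = 4 - 13 ≡ 4; y = λ·(6 - 4) - 5 ≡ 12. → (4, 12)
9P: (4, 12) + (7, 7). λ = (7 - 12)/(7 - 4) ≡ 8/3 mod 13. 3⁻¹ ≡ 9 (mod 13) since 3·9 = 27 ≡ 1, so λ ≡ 7.
  x = λ² - 4 - 7 = 49 - 11 ≡ 12; y = λ·(4 - 12) - 12 ≡ 10. → (12, 10)
10P: (12, 10) + (7, 7). λ = (7 - 10)/(7 - 12) ≡ 10/8 mod 13. 8⁻¹ ≡ 5 (mod 13) since 8·5 = 40 ≡ 1, so λ ≡ 11.
  x = λ² - 12 - 7 = 121 - 19 ≡ 11; y = λ·(12 - 11) - 10 ≡ 1. → (11, 1)
11P: (11, 1) + (7, 7). λ = (7 - 1)/(7 - 11) ≡ 6/9 mod 13. 9⁻¹ ≡ 3 (mod 13), so λ ≡ 5.
  x = λ² - 11 - 7 = 25 - 18 ≡ 7; y = λ·(11 - 7) - 1 ≡ 6. → (7, 6)
12P: (7, 6) + (7, 7): same x and y₁ ≡ -y₂, so the sum is ∞.
12P = ∞, so the order is 12.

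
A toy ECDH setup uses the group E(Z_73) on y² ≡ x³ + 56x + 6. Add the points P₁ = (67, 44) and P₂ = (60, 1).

(67, 44) + (60, 1). λ = (1 - 44)/(60 - 67) ≡ 30/66 mod 73. 66⁻¹ ≡ 52 (mod 73), so λ ≡ 27.
  x = λ² - 67 - 60 = 729 - 127 ≡ 18; y = λ·(67 - 18) - 44 ≡ 38. → (18, 38)

(18, 38)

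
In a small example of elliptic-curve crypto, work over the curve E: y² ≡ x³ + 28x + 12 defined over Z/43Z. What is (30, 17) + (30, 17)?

(14, 40)

tangent at (30, 17): λ = (3·30² + 28)/(2·17) ≡ 19/34. 34⁻¹ ≡ 19 (mod 43), so λ ≡ 19·19 ≡ 17.
  x = λ² - 30 - 30 = 289 - 60 ≡ 14; y = λ·(30 - 14) - 17 ≡ 40. → (14, 40)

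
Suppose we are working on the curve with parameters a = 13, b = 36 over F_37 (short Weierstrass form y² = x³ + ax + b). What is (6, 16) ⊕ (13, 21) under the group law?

(17, 29)

(6, 16) + (13, 21). λ = (21 - 16)/(13 - 6) ≡ 5/7 mod 37. 7⁻¹ ≡ 16 (mod 37), so λ ≡ 6.
  x = λ² - 6 - 13 = 36 - 19 ≡ 17; y = λ·(6 - 17) - 16 ≡ 29. → (17, 29)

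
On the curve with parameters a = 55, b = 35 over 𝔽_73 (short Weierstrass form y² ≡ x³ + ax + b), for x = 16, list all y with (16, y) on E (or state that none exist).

x³ + 55x + 35 = 5011 ≡ 47 (mod 73).
47 is a non-residue mod 73; no y exists.

none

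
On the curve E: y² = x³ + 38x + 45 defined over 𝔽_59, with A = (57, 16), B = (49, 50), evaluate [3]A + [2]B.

(1, 54)

First 3A:
Repeated addition: build up to 3A.
2A: tangent at (57, 16): λ = (3·57² + 38)/(2·16) ≡ 50/32. 32⁻¹ ≡ 24 (mod 59) since 32·24 = 768 ≡ 1, so λ ≡ 50·24 ≡ 20.
  x = λ² - 57 - 57 = 400 - 114 ≡ 50; y = λ·(57 - 50) - 16 ≡ 6. → (50, 6)
3A: (50, 6) + (57, 16). λ = (16 - 6)/(57 - 50) ≡ 10/7 mod 59. 7⁻¹ ≡ 17 (mod 59), so λ ≡ 52.
  x = λ² - 50 - 57 = 2704 - 107 ≡ 1; y = λ·(50 - 1) - 6 ≡ 5. → (1, 5)
3A = (1, 5).
Next 2B:
Repeated addition: build up to 2B.
2B: tangent at (49, 50): λ = (3·49² + 38)/(2·50) ≡ 43/41. 41⁻¹ ≡ 36 (mod 59), so λ ≡ 43·36 ≡ 14.
  x = λ² - 49 - 49 = 196 - 98 ≡ 39; y = λ·(49 - 39) - 50 ≡ 31. → (39, 31)
2B = (39, 31).
Finally 3A + 2B:
(1, 5) + (39, 31). λ = (31 - 5)/(39 - 1) ≡ 26/38 mod 59. 38⁻¹ ≡ 14 (mod 59) since 38·14 = 532 ≡ 1, so λ ≡ 10.
  x = λ² - 1 - 39 = 100 - 40 ≡ 1; y = λ·(1 - 1) - 5 ≡ 54. → (1, 54)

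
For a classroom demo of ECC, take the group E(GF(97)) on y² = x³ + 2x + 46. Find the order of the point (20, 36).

2P: tangent at (20, 36): λ = (3·20² + 2)/(2·36) ≡ 38/72. 72⁻¹ ≡ 31 (mod 97), so λ ≡ 38·31 ≡ 14.
  x = λ² - 20 - 20 = 196 - 40 ≡ 59; y = λ·(20 - 59) - 36 ≡ 0. → (59, 0)
3P: (59, 0) + (20, 36). λ = (36 - 0)/(20 - 59) ≡ 36/58 mod 97. 58⁻¹ ≡ 92 (mod 97) since 58·92 = 5336 ≡ 1, so λ ≡ 14.
  x = λ² - 59 - 20 = 196 - 79 ≡ 20; y = λ·(59 - 20) - 0 ≡ 61. → (20, 61)
4P: (20, 61) + (20, 36): same x and y₁ ≡ -y₂, so the sum is the point at infinity.
4P = the point at infinity, so the order is 4.

4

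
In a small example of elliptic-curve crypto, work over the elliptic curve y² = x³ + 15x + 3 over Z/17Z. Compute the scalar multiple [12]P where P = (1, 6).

(5, 4)

Repeated addition: build up to 12P.
2P: tangent at (1, 6): λ = (3·1² + 15)/(2·6) ≡ 1/12. 12⁻¹ ≡ 10 (mod 17) since 12·10 = 120 ≡ 1, so λ ≡ 1·10 ≡ 10.
  x = λ² - 1 - 1 = 100 - 2 ≡ 13; y = λ·(1 - 13) - 6 ≡ 10. → (13, 10)
3P: (13, 10) + (1, 6). λ = (6 - 10)/(1 - 13) ≡ 13/5 mod 17. 5⁻¹ ≡ 7 (mod 17), so λ ≡ 6.
  x = λ² - 13 - 1 = 36 - 14 ≡ 5; y = λ·(13 - 5) - 10 ≡ 4. → (5, 4)
4P: (5, 4) + (1, 6). λ = (6 - 4)/(1 - 5) ≡ 2/13 mod 17. 13⁻¹ ≡ 4 (mod 17), so λ ≡ 8.
  x = λ² - 5 - 1 = 64 - 6 ≡ 7; y = λ·(5 - 7) - 4 ≡ 14. → (7, 14)
5P: (7, 14) + (1, 6). λ = (6 - 14)/(1 - 7) ≡ 9/11 mod 17. 11⁻¹ ≡ 14 (mod 17) since 11·14 = 154 ≡ 1, so λ ≡ 7.
  x = λ² - 7 - 1 = 49 - 8 ≡ 7; y = λ·(7 - 7) - 14 ≡ 3. → (7, 3)
6P: (7, 3) + (1, 6). λ = (6 - 3)/(1 - 7) ≡ 3/11 mod 17. 11⁻¹ ≡ 14 (mod 17), so λ ≡ 8.
  x = λ² - 7 - 1 = 64 - 8 ≡ 5; y = λ·(7 - 5) - 3 ≡ 13. → (5, 13)
7P: (5, 13) + (1, 6). λ = (6 - 13)/(1 - 5) ≡ 10/13 mod 17. 13⁻¹ ≡ 4 (mod 17) since 13·4 = 52 ≡ 1, so λ ≡ 6.
  x = λ² - 5 - 1 = 36 - 6 ≡ 13; y = λ·(5 - 13) - 13 ≡ 7. → (13, 7)
8P: (13, 7) + (1, 6). λ = (6 - 7)/(1 - 13) ≡ 16/5 mod 17. 5⁻¹ ≡ 7 (mod 17) since 5·7 = 35 ≡ 1, so λ ≡ 10.
  x = λ² - 13 - 1 = 100 - 14 ≡ 1; y = λ·(13 - 1) - 7 ≡ 11. → (1, 11)
9P: (1, 11) + (1, 6): same x and y₁ ≡ -y₂, so the sum is O.
10P: O + (1, 6) = (1, 6) (identity).
11P: tangent at (1, 6): λ = (3·1² + 15)/(2·6) ≡ 1/12. 12⁻¹ ≡ 10 (mod 17) since 12·10 = 120 ≡ 1, so λ ≡ 1·10 ≡ 10.
  x = λ² - 1 - 1 = 100 - 2 ≡ 13; y = λ·(1 - 13) - 6 ≡ 10. → (13, 10)
12P: (13, 10) + (1, 6). λ = (6 - 10)/(1 - 13) ≡ 13/5 mod 17. 5⁻¹ ≡ 7 (mod 17) since 5·7 = 35 ≡ 1, so λ ≡ 6.
  x = λ² - 13 - 1 = 36 - 14 ≡ 5; y = λ·(13 - 5) - 10 ≡ 4. → (5, 4)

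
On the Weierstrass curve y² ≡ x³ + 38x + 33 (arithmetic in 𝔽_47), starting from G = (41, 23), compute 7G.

Double-and-add on 7 = (111)₂. Start with G = (41, 23) for the leading 1-bit.
double: tangent at (41, 23): λ = (3·41² + 38)/(2·23) ≡ 5/46. 46⁻¹ ≡ 46 (mod 47), so λ ≡ 5·46 ≡ 42.
  x = λ² - 41 - 41 = 1764 - 82 ≡ 37; y = λ·(41 - 37) - 23 ≡ 4. → (37, 4)
add G: (37, 4) + (41, 23). λ = (23 - 4)/(41 - 37) ≡ 19/4 mod 47. 4⁻¹ ≡ 12 (mod 47), so λ ≡ 40.
  x = λ² - 37 - 41 = 1600 - 78 ≡ 18; y = λ·(37 - 18) - 4 ≡ 4. → (18, 4)
double: tangent at (18, 4): λ = (3·18² + 38)/(2·4) ≡ 23/8. 8⁻¹ ≡ 6 (mod 47), so λ ≡ 23·6 ≡ 44.
  x = λ² - 18 - 18 = 1936 - 36 ≡ 20; y = λ·(18 - 20) - 4 ≡ 2. → (20, 2)
add G: (20, 2) + (41, 23). λ = (23 - 2)/(41 - 20) ≡ 21/21 mod 47. 21⁻¹ ≡ 9 (mod 47), so λ ≡ 1.
  x = λ² - 20 - 41 = 1 - 61 ≡ 34; y = λ·(20 - 34) - 2 ≡ 31. → (34, 31)

(34, 31)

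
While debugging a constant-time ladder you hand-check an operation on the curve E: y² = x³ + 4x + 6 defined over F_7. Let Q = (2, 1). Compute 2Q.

(4, 4)

tangent at (2, 1): λ = (3·2² + 4)/(2·1) ≡ 2/2. 2⁻¹ ≡ 4 (mod 7), so λ ≡ 2·4 ≡ 1.
  x = λ² - 2 - 2 = 1 - 4 ≡ 4; y = λ·(2 - 4) - 1 ≡ 4. → (4, 4)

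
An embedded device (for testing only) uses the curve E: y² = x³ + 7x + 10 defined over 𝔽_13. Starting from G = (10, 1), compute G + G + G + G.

Repeated addition: build up to 4G.
2G: tangent at (10, 1): λ = (3·10² + 7)/(2·1) ≡ 8/2. 2⁻¹ ≡ 7 (mod 13), so λ ≡ 8·7 ≡ 4.
  x = λ² - 10 - 10 = 16 - 20 ≡ 9; y = λ·(10 - 9) - 1 ≡ 3. → (9, 3)
3G: (9, 3) + (10, 1). λ = (1 - 3)/(10 - 9) ≡ 11/1 mod 13. 1⁻¹ ≡ 1 (mod 13), so λ ≡ 11.
  x = λ² - 9 - 10 = 121 - 19 ≡ 11; y = λ·(9 - 11) - 3 ≡ 1. → (11, 1)
4G: (11, 1) + (10, 1). λ = (1 - 1)/(10 - 11) ≡ 0/12 mod 13. 12⁻¹ ≡ 12 (mod 13), so λ ≡ 0.
  x = λ² - 11 - 10 = 0 - 21 ≡ 5; y = λ·(11 - 5) - 1 ≡ 12. → (5, 12)

(5, 12)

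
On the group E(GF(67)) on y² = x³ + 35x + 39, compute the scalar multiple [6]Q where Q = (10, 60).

(51, 41)

Double-and-add on 6 = (110)₂. Start with Q = (10, 60) for the leading 1-bit.
double: tangent at (10, 60): λ = (3·10² + 35)/(2·60) ≡ 0/53. 53⁻¹ ≡ 43 (mod 67) since 53·43 = 2279 ≡ 1, so λ ≡ 0·43 ≡ 0.
  x = λ² - 10 - 10 = 0 - 20 ≡ 47; y = λ·(10 - 47) - 60 ≡ 7. → (47, 7)
add Q: (47, 7) + (10, 60). λ = (60 - 7)/(10 - 47) ≡ 53/30 mod 67. 30⁻¹ ≡ 38 (mod 67), so λ ≡ 4.
  x = λ² - 47 - 10 = 16 - 57 ≡ 26; y = λ·(47 - 26) - 7 ≡ 10. → (26, 10)
double: tangent at (26, 10): λ = (3·26² + 35)/(2·10) ≡ 53/20. 20⁻¹ ≡ 57 (mod 67), so λ ≡ 53·57 ≡ 6.
  x = λ² - 26 - 26 = 36 - 52 ≡ 51; y = λ·(26 - 51) - 10 ≡ 41. → (51, 41)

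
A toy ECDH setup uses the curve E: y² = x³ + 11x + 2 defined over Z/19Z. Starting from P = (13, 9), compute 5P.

Double-and-add on 5 = (101)₂. Start with P = (13, 9) for the leading 1-bit.
double: tangent at (13, 9): λ = (3·13² + 11)/(2·9) ≡ 5/18. 18⁻¹ ≡ 18 (mod 19) since 18·18 = 324 ≡ 1, so λ ≡ 5·18 ≡ 14.
  x = λ² - 13 - 13 = 196 - 26 ≡ 18; y = λ·(13 - 18) - 9 ≡ 16. → (18, 16)
double: tangent at (18, 16): λ = (3·18² + 11)/(2·16) ≡ 14/13. 13⁻¹ ≡ 3 (mod 19), so λ ≡ 14·3 ≡ 4.
  x = λ² - 18 - 18 = 16 - 36 ≡ 18; y = λ·(18 - 18) - 16 ≡ 3. → (18, 3)
add P: (18, 3) + (13, 9). λ = (9 - 3)/(13 - 18) ≡ 6/14 mod 19. 14⁻¹ ≡ 15 (mod 19) since 14·15 = 210 ≡ 1, so λ ≡ 14.
  x = λ² - 18 - 13 = 196 - 31 ≡ 13; y = λ·(18 - 13) - 3 ≡ 10. → (13, 10)

(13, 10)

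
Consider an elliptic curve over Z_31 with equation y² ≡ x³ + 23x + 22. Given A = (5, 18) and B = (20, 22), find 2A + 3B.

(11, 5)

First 2A:
Repeated addition: build up to 2A.
2A: tangent at (5, 18): λ = (3·5² + 23)/(2·18) ≡ 5/5. 5⁻¹ ≡ 25 (mod 31), so λ ≡ 5·25 ≡ 1.
  x = λ² - 5 - 5 = 1 - 10 ≡ 22; y = λ·(5 - 22) - 18 ≡ 27. → (22, 27)
2A = (22, 27).
Next 3B:
Repeated addition: build up to 3B.
2B: tangent at (20, 22): λ = (3·20² + 23)/(2·22) ≡ 14/13. 13⁻¹ ≡ 12 (mod 31) since 13·12 = 156 ≡ 1, so λ ≡ 14·12 ≡ 13.
  x = λ² - 20 - 20 = 169 - 40 ≡ 5; y = λ·(20 - 5) - 22 ≡ 18. → (5, 18)
3B: (5, 18) + (20, 22). λ = (22 - 18)/(20 - 5) ≡ 4/15 mod 31. 15⁻¹ ≡ 29 (mod 31), so λ ≡ 23.
  x = λ² - 5 - 20 = 529 - 25 ≡ 8; y = λ·(5 - 8) - 18 ≡ 6. → (8, 6)
3B = (8, 6).
Finally 2A + 3B:
(22, 27) + (8, 6). λ = (6 - 27)/(8 - 22) ≡ 10/17 mod 31. 17⁻¹ ≡ 11 (mod 31) since 17·11 = 187 ≡ 1, so λ ≡ 17.
  x = λ² - 22 - 8 = 289 - 30 ≡ 11; y = λ·(22 - 11) - 27 ≡ 5. → (11, 5)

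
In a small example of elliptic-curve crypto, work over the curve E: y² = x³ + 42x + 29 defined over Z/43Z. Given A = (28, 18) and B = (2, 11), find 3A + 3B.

First 3A:
Repeated addition: build up to 3A.
2A: tangent at (28, 18): λ = (3·28² + 42)/(2·18) ≡ 29/36. 36⁻¹ ≡ 6 (mod 43) since 36·6 = 216 ≡ 1, so λ ≡ 29·6 ≡ 2.
  x = λ² - 28 - 28 = 4 - 56 ≡ 34; y = λ·(28 - 34) - 18 ≡ 13. → (34, 13)
3A: (34, 13) + (28, 18). λ = (18 - 13)/(28 - 34) ≡ 5/37 mod 43. 37⁻¹ ≡ 7 (mod 43), so λ ≡ 35.
  x = λ² - 34 - 28 = 1225 - 62 ≡ 2; y = λ·(34 - 2) - 13 ≡ 32. → (2, 32)
3A = (2, 32).
Next 3B:
Repeated addition: build up to 3B.
2B: tangent at (2, 11): λ = (3·2² + 42)/(2·11) ≡ 11/22. 22⁻¹ ≡ 2 (mod 43), so λ ≡ 11·2 ≡ 22.
  x = λ² - 2 - 2 = 484 - 4 ≡ 7; y = λ·(2 - 7) - 11 ≡ 8. → (7, 8)
3B: (7, 8) + (2, 11). λ = (11 - 8)/(2 - 7) ≡ 3/38 mod 43. 38⁻¹ ≡ 17 (mod 43) since 38·17 = 646 ≡ 1, so λ ≡ 8.
  x = λ² - 7 - 2 = 64 - 9 ≡ 12; y = λ·(7 - 12) - 8 ≡ 38. → (12, 38)
3B = (12, 38).
Finally 3A + 3B:
(2, 32) + (12, 38). λ = (38 - 32)/(12 - 2) ≡ 6/10 mod 43. 10⁻¹ ≡ 13 (mod 43), so λ ≡ 35.
  x = λ² - 2 - 12 = 1225 - 14 ≡ 7; y = λ·(2 - 7) - 32 ≡ 8. → (7, 8)

(7, 8)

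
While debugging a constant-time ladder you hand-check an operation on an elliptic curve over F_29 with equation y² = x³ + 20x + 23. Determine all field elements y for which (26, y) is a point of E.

9, 20

x³ + 20x + 23 = 18119 ≡ 23 (mod 29).
Square roots of 23 mod 29: 9 and 20 (since 9² = 81 ≡ 23).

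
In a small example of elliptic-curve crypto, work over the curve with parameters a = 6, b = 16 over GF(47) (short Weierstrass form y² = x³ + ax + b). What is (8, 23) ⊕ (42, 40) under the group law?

(8, 23) + (42, 40). λ = (40 - 23)/(42 - 8) ≡ 17/34 mod 47. 34⁻¹ ≡ 18 (mod 47) since 34·18 = 612 ≡ 1, so λ ≡ 24.
  x = λ² - 8 - 42 = 576 - 50 ≡ 9; y = λ·(8 - 9) - 23 ≡ 0. → (9, 0)

(9, 0)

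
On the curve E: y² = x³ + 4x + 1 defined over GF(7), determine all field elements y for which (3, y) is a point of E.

none

x³ + 4x + 1 = 40 ≡ 5 (mod 7).
5 is a non-residue mod 7; no y exists.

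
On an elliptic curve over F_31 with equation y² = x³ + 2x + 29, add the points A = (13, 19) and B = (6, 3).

(9, 30)

(13, 19) + (6, 3). λ = (3 - 19)/(6 - 13) ≡ 15/24 mod 31. 24⁻¹ ≡ 22 (mod 31) since 24·22 = 528 ≡ 1, so λ ≡ 20.
  x = λ² - 13 - 6 = 400 - 19 ≡ 9; y = λ·(13 - 9) - 19 ≡ 30. → (9, 30)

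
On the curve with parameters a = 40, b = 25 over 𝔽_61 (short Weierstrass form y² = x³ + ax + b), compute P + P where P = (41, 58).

tangent at (41, 58): λ = (3·41² + 40)/(2·58) ≡ 20/55. 55⁻¹ ≡ 10 (mod 61), so λ ≡ 20·10 ≡ 17.
  x = λ² - 41 - 41 = 289 - 82 ≡ 24; y = λ·(41 - 24) - 58 ≡ 48. → (24, 48)

(24, 48)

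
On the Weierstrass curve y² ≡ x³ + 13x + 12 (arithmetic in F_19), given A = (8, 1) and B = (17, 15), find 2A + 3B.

(11, 2)

First 2A:
Repeated addition: build up to 2A.
2A: tangent at (8, 1): λ = (3·8² + 13)/(2·1) ≡ 15/2. 2⁻¹ ≡ 10 (mod 19) since 2·10 = 20 ≡ 1, so λ ≡ 15·10 ≡ 17.
  x = λ² - 8 - 8 = 289 - 16 ≡ 7; y = λ·(8 - 7) - 1 ≡ 16. → (7, 16)
2A = (7, 16).
Next 3B:
Repeated addition: build up to 3B.
2B: tangent at (17, 15): λ = (3·17² + 13)/(2·15) ≡ 6/11. 11⁻¹ ≡ 7 (mod 19), so λ ≡ 6·7 ≡ 4.
  x = λ² - 17 - 17 = 16 - 34 ≡ 1; y = λ·(17 - 1) - 15 ≡ 11. → (1, 11)
3B: (1, 11) + (17, 15). λ = (15 - 11)/(17 - 1) ≡ 4/16 mod 19. 16⁻¹ ≡ 6 (mod 19), so λ ≡ 5.
  x = λ² - 1 - 17 = 25 - 18 ≡ 7; y = λ·(1 - 7) - 11 ≡ 16. → (7, 16)
3B = (7, 16).
Finally 2A + 3B:
tangent at (7, 16): λ = (3·7² + 13)/(2·16) ≡ 8/13. 13⁻¹ ≡ 3 (mod 19) since 13·3 = 39 ≡ 1, so λ ≡ 8·3 ≡ 5.
  x = λ² - 7 - 7 = 25 - 14 ≡ 11; y = λ·(7 - 11) - 16 ≡ 2. → (11, 2)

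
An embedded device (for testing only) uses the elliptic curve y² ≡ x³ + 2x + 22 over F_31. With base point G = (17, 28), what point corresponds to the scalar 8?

(7, 21)

Double-and-add on 8 = (1000)₂. Start with G = (17, 28) for the leading 1-bit.
double: tangent at (17, 28): λ = (3·17² + 2)/(2·28) ≡ 1/25. 25⁻¹ ≡ 5 (mod 31) since 25·5 = 125 ≡ 1, so λ ≡ 1·5 ≡ 5.
  x = λ² - 17 - 17 = 25 - 34 ≡ 22; y = λ·(17 - 22) - 28 ≡ 9. → (22, 9)
double: tangent at (22, 9): λ = (3·22² + 2)/(2·9) ≡ 28/18. 18⁻¹ ≡ 19 (mod 31), so λ ≡ 28·19 ≡ 5.
  x = λ² - 22 - 22 = 25 - 44 ≡ 12; y = λ·(22 - 12) - 9 ≡ 10. → (12, 10)
double: tangent at (12, 10): λ = (3·12² + 2)/(2·10) ≡ 0/20. 20⁻¹ ≡ 14 (mod 31), so λ ≡ 0·14 ≡ 0.
  x = λ² - 12 - 12 = 0 - 24 ≡ 7; y = λ·(12 - 7) - 10 ≡ 21. → (7, 21)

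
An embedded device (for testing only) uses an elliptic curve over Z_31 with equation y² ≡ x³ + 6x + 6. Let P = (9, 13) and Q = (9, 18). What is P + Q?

The two points share x = 9 and their y-coordinates satisfy 13 + 18 ≡ 0 (mod 31), so they are inverses. Their sum is ∞.

O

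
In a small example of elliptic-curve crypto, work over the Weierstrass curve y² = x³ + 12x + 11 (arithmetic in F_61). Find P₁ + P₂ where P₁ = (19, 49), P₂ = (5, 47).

(42, 0)

(19, 49) + (5, 47). λ = (47 - 49)/(5 - 19) ≡ 59/47 mod 61. 47⁻¹ ≡ 13 (mod 61) since 47·13 = 611 ≡ 1, so λ ≡ 35.
  x = λ² - 19 - 5 = 1225 - 24 ≡ 42; y = λ·(19 - 42) - 49 ≡ 0. → (42, 0)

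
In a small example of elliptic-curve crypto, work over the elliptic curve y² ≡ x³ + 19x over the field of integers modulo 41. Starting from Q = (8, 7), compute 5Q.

Double-and-add on 5 = (101)₂. Start with Q = (8, 7) for the leading 1-bit.
double: tangent at (8, 7): λ = (3·8² + 19)/(2·7) ≡ 6/14. 14⁻¹ ≡ 3 (mod 41), so λ ≡ 6·3 ≡ 18.
  x = λ² - 8 - 8 = 324 - 16 ≡ 21; y = λ·(8 - 21) - 7 ≡ 5. → (21, 5)
double: tangent at (21, 5): λ = (3·21² + 19)/(2·5) ≡ 30/10. 10⁻¹ ≡ 37 (mod 41), so λ ≡ 30·37 ≡ 3.
  x = λ² - 21 - 21 = 9 - 42 ≡ 8; y = λ·(21 - 8) - 5 ≡ 34. → (8, 34)
add Q: (8, 34) + (8, 7): same x and y₁ ≡ -y₂, so the sum is the point at infinity.

O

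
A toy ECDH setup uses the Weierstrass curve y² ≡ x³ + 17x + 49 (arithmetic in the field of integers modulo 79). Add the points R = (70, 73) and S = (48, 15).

(70, 73) + (48, 15). λ = (15 - 73)/(48 - 70) ≡ 21/57 mod 79. 57⁻¹ ≡ 61 (mod 79) since 57·61 = 3477 ≡ 1, so λ ≡ 17.
  x = λ² - 70 - 48 = 289 - 118 ≡ 13; y = λ·(70 - 13) - 73 ≡ 27. → (13, 27)

(13, 27)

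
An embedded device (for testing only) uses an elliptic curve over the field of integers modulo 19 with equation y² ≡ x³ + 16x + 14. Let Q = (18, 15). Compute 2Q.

tangent at (18, 15): λ = (3·18² + 16)/(2·15) ≡ 0/11. 11⁻¹ ≡ 7 (mod 19), so λ ≡ 0·7 ≡ 0.
  x = λ² - 18 - 18 = 0 - 36 ≡ 2; y = λ·(18 - 2) - 15 ≡ 4. → (2, 4)

(2, 4)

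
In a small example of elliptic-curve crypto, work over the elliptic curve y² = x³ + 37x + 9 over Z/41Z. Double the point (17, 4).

(25, 35)

tangent at (17, 4): λ = (3·17² + 37)/(2·4) ≡ 2/8. 8⁻¹ ≡ 36 (mod 41), so λ ≡ 2·36 ≡ 31.
  x = λ² - 17 - 17 = 961 - 34 ≡ 25; y = λ·(17 - 25) - 4 ≡ 35. → (25, 35)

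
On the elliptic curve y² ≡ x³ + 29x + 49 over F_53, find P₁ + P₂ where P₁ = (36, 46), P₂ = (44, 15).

(36, 46) + (44, 15). λ = (15 - 46)/(44 - 36) ≡ 22/8 mod 53. 8⁻¹ ≡ 20 (mod 53) since 8·20 = 160 ≡ 1, so λ ≡ 16.
  x = λ² - 36 - 44 = 256 - 80 ≡ 17; y = λ·(36 - 17) - 46 ≡ 46. → (17, 46)

(17, 46)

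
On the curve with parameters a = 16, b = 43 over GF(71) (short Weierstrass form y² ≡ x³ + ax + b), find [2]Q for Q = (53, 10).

tangent at (53, 10): λ = (3·53² + 16)/(2·10) ≡ 65/20. 20⁻¹ ≡ 32 (mod 71), so λ ≡ 65·32 ≡ 21.
  x = λ² - 53 - 53 = 441 - 106 ≡ 51; y = λ·(53 - 51) - 10 ≡ 32. → (51, 32)

(51, 32)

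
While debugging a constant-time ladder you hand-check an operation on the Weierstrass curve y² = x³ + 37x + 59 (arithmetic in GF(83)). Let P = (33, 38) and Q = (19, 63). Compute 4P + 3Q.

(3, 60)

First 4P:
Repeated addition: build up to 4P.
2P: tangent at (33, 38): λ = (3·33² + 37)/(2·38) ≡ 67/76. 76⁻¹ ≡ 71 (mod 83), so λ ≡ 67·71 ≡ 26.
  x = λ² - 33 - 33 = 676 - 66 ≡ 29; y = λ·(33 - 29) - 38 ≡ 66. → (29, 66)
3P: (29, 66) + (33, 38). λ = (38 - 66)/(33 - 29) ≡ 55/4 mod 83. 4⁻¹ ≡ 21 (mod 83), so λ ≡ 76.
  x = λ² - 29 - 33 = 5776 - 62 ≡ 70; y = λ·(29 - 70) - 66 ≡ 55. → (70, 55)
4P: (70, 55) + (33, 38). λ = (38 - 55)/(33 - 70) ≡ 66/46 mod 83. 46⁻¹ ≡ 74 (mod 83) since 46·74 = 3404 ≡ 1, so λ ≡ 70.
  x = λ² - 70 - 33 = 4900 - 103 ≡ 66; y = λ·(70 - 66) - 55 ≡ 59. → (66, 59)
4P = (66, 59).
Next 3Q:
Repeated addition: build up to 3Q.
2Q: tangent at (19, 63): λ = (3·19² + 37)/(2·63) ≡ 41/43. 43⁻¹ ≡ 56 (mod 83), so λ ≡ 41·56 ≡ 55.
  x = λ² - 19 - 19 = 3025 - 38 ≡ 82; y = λ·(19 - 82) - 63 ≡ 41. → (82, 41)
3Q: (82, 41) + (19, 63). λ = (63 - 41)/(19 - 82) ≡ 22/20 mod 83. 20⁻¹ ≡ 54 (mod 83) since 20·54 = 1080 ≡ 1, so λ ≡ 26.
  x = λ² - 82 - 19 = 676 - 101 ≡ 77; y = λ·(82 - 77) - 41 ≡ 6. → (77, 6)
3Q = (77, 6).
Finally 4P + 3Q:
(66, 59) + (77, 6). λ = (6 - 59)/(77 - 66) ≡ 30/11 mod 83. 11⁻¹ ≡ 68 (mod 83), so λ ≡ 48.
  x = λ² - 66 - 77 = 2304 - 143 ≡ 3; y = λ·(66 - 3) - 59 ≡ 60. → (3, 60)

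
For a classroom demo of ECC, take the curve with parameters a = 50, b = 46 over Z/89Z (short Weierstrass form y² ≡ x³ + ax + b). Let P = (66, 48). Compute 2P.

(71, 16)

tangent at (66, 48): λ = (3·66² + 50)/(2·48) ≡ 35/7. 7⁻¹ ≡ 51 (mod 89), so λ ≡ 35·51 ≡ 5.
  x = λ² - 66 - 66 = 25 - 132 ≡ 71; y = λ·(66 - 71) - 48 ≡ 16. → (71, 16)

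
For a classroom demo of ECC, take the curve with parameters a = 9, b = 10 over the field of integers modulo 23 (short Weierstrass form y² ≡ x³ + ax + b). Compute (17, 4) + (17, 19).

O

The two points share x = 17 and their y-coordinates satisfy 4 + 19 ≡ 0 (mod 23), so they are inverses. Their sum is the point at infinity.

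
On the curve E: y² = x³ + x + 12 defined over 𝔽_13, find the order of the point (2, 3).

2P: tangent at (2, 3): λ = (3·2² + 1)/(2·3) ≡ 0/6. 6⁻¹ ≡ 11 (mod 13) since 6·11 = 66 ≡ 1, so λ ≡ 0·11 ≡ 0.
  x = λ² - 2 - 2 = 0 - 4 ≡ 9; y = λ·(2 - 9) - 3 ≡ 10. → (9, 10)
3P: (9, 10) + (2, 3). λ = (3 - 10)/(2 - 9) ≡ 6/6 mod 13. 6⁻¹ ≡ 11 (mod 13), so λ ≡ 1.
  x = λ² - 9 - 2 = 1 - 11 ≡ 3; y = λ·(9 - 3) - 10 ≡ 9. → (3, 9)
4P: (3, 9) + (2, 3). λ = (3 - 9)/(2 - 3) ≡ 7/12 mod 13. 12⁻¹ ≡ 12 (mod 13), so λ ≡ 6.
  x = λ² - 3 - 2 = 36 - 5 ≡ 5; y = λ·(3 - 5) - 9 ≡ 5. → (5, 5)
5P: (5, 5) + (2, 3). λ = (3 - 5)/(2 - 5) ≡ 11/10 mod 13. 10⁻¹ ≡ 4 (mod 13), so λ ≡ 5.
  x = λ² - 5 - 2 = 25 - 7 ≡ 5; y = λ·(5 - 5) - 5 ≡ 8. → (5, 8)
6P: (5, 8) + (2, 3). λ = (3 - 8)/(2 - 5) ≡ 8/10 mod 13. 10⁻¹ ≡ 4 (mod 13), so λ ≡ 6.
  x = λ² - 5 - 2 = 36 - 7 ≡ 3; y = λ·(5 - 3) - 8 ≡ 4. → (3, 4)
7P: (3, 4) + (2, 3). λ = (3 - 4)/(2 - 3) ≡ 12/12 mod 13. 12⁻¹ ≡ 12 (mod 13) since 12·12 = 144 ≡ 1, so λ ≡ 1.
  x = λ² - 3 - 2 = 1 - 5 ≡ 9; y = λ·(3 - 9) - 4 ≡ 3. → (9, 3)
8P: (9, 3) + (2, 3). λ = (3 - 3)/(2 - 9) ≡ 0/6 mod 13. 6⁻¹ ≡ 11 (mod 13), so λ ≡ 0.
  x = λ² - 9 - 2 = 0 - 11 ≡ 2; y = λ·(9 - 2) - 3 ≡ 10. → (2, 10)
9P: (2, 10) + (2, 3): same x and y₁ ≡ -y₂, so the sum is the point at infinity.
9P = the point at infinity, so the order is 9.

9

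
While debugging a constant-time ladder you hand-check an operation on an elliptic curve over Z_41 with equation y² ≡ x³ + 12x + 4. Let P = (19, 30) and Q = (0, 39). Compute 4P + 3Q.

(6, 13)

First 4P:
Double-and-add on 4 = (100)₂. Start with P = (19, 30) for the leading 1-bit.
double: tangent at (19, 30): λ = (3·19² + 12)/(2·30) ≡ 29/19. 19⁻¹ ≡ 13 (mod 41) since 19·13 = 247 ≡ 1, so λ ≡ 29·13 ≡ 8.
  x = λ² - 19 - 19 = 64 - 38 ≡ 26; y = λ·(19 - 26) - 30 ≡ 37. → (26, 37)
double: tangent at (26, 37): λ = (3·26² + 12)/(2·37) ≡ 31/33. 33⁻¹ ≡ 5 (mod 41), so λ ≡ 31·5 ≡ 32.
  x = λ² - 26 - 26 = 1024 - 52 ≡ 29; y = λ·(26 - 29) - 37 ≡ 31. → (29, 31)
4P = (29, 31).
Next 3Q:
Repeated addition: build up to 3Q.
2Q: tangent at (0, 39): λ = (3·0² + 12)/(2·39) ≡ 12/37. 37⁻¹ ≡ 10 (mod 41), so λ ≡ 12·10 ≡ 38.
  x = λ² - 0 - 0 = 1444 - 0 ≡ 9; y = λ·(0 - 9) - 39 ≡ 29. → (9, 29)
3Q: (9, 29) + (0, 39). λ = (39 - 29)/(0 - 9) ≡ 10/32 mod 41. 32⁻¹ ≡ 9 (mod 41), so λ ≡ 8.
  x = λ² - 9 - 0 = 64 - 9 ≡ 14; y = λ·(9 - 14) - 29 ≡ 13. → (14, 13)
3Q = (14, 13).
Finally 4P + 3Q:
(29, 31) + (14, 13). λ = (13 - 31)/(14 - 29) ≡ 23/26 mod 41. 26⁻¹ ≡ 30 (mod 41), so λ ≡ 34.
  x = λ² - 29 - 14 = 1156 - 43 ≡ 6; y = λ·(29 - 6) - 31 ≡ 13. → (6, 13)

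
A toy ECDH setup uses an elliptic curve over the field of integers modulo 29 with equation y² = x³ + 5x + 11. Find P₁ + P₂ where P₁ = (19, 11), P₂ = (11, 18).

(19, 11) + (11, 18). λ = (18 - 11)/(11 - 19) ≡ 7/21 mod 29. 21⁻¹ ≡ 18 (mod 29), so λ ≡ 10.
  x = λ² - 19 - 11 = 100 - 30 ≡ 12; y = λ·(19 - 12) - 11 ≡ 1. → (12, 1)

(12, 1)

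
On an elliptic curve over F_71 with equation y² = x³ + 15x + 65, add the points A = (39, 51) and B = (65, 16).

(39, 51) + (65, 16). λ = (16 - 51)/(65 - 39) ≡ 36/26 mod 71. 26⁻¹ ≡ 41 (mod 71), so λ ≡ 56.
  x = λ² - 39 - 65 = 3136 - 104 ≡ 50; y = λ·(39 - 50) - 51 ≡ 43. → (50, 43)

(50, 43)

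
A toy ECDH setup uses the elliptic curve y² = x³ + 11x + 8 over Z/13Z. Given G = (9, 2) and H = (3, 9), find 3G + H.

(8, 7)

First 3G:
Repeated addition: build up to 3G.
2G: tangent at (9, 2): λ = (3·9² + 11)/(2·2) ≡ 7/4. 4⁻¹ ≡ 10 (mod 13) since 4·10 = 40 ≡ 1, so λ ≡ 7·10 ≡ 5.
  x = λ² - 9 - 9 = 25 - 18 ≡ 7; y = λ·(9 - 7) - 2 ≡ 8. → (7, 8)
3G: (7, 8) + (9, 2). λ = (2 - 8)/(9 - 7) ≡ 7/2 mod 13. 2⁻¹ ≡ 7 (mod 13), so λ ≡ 10.
  x = λ² - 7 - 9 = 100 - 16 ≡ 6; y = λ·(7 - 6) - 8 ≡ 2. → (6, 2)
3G = (6, 2).
Finally 3G + H:
(6, 2) + (3, 9). λ = (9 - 2)/(3 - 6) ≡ 7/10 mod 13. 10⁻¹ ≡ 4 (mod 13) since 10·4 = 40 ≡ 1, so λ ≡ 2.
  x = λ² - 6 - 3 = 4 - 9 ≡ 8; y = λ·(6 - 8) - 2 ≡ 7. → (8, 7)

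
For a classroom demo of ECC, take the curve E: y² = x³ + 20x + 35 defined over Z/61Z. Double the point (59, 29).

tangent at (59, 29): λ = (3·59² + 20)/(2·29) ≡ 32/58. 58⁻¹ ≡ 20 (mod 61) since 58·20 = 1160 ≡ 1, so λ ≡ 32·20 ≡ 30.
  x = λ² - 59 - 59 = 900 - 118 ≡ 50; y = λ·(59 - 50) - 29 ≡ 58. → (50, 58)

(50, 58)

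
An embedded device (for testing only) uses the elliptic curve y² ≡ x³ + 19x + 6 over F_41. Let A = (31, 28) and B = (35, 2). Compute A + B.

(7, 21)

(31, 28) + (35, 2). λ = (2 - 28)/(35 - 31) ≡ 15/4 mod 41. 4⁻¹ ≡ 31 (mod 41), so λ ≡ 14.
  x = λ² - 31 - 35 = 196 - 66 ≡ 7; y = λ·(31 - 7) - 28 ≡ 21. → (7, 21)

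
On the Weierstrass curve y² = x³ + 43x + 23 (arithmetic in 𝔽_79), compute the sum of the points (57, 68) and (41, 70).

(57, 68) + (41, 70). λ = (70 - 68)/(41 - 57) ≡ 2/63 mod 79. 63⁻¹ ≡ 74 (mod 79) since 63·74 = 4662 ≡ 1, so λ ≡ 69.
  x = λ² - 57 - 41 = 4761 - 98 ≡ 2; y = λ·(57 - 2) - 68 ≡ 14. → (2, 14)

(2, 14)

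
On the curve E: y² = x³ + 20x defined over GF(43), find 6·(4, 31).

(13, 36)

Write P = (4, 31).
Repeated addition: build up to 6P.
2P: tangent at (4, 31): λ = (3·4² + 20)/(2·31) ≡ 25/19. 19⁻¹ ≡ 34 (mod 43) since 19·34 = 646 ≡ 1, so λ ≡ 25·34 ≡ 33.
  x = λ² - 4 - 4 = 1089 - 8 ≡ 6; y = λ·(4 - 6) - 31 ≡ 32. → (6, 32)
3P: (6, 32) + (4, 31). λ = (31 - 32)/(4 - 6) ≡ 42/41 mod 43. 41⁻¹ ≡ 21 (mod 43), so λ ≡ 22.
  x = λ² - 6 - 4 = 484 - 10 ≡ 1; y = λ·(6 - 1) - 32 ≡ 35. → (1, 35)
4P: (1, 35) + (4, 31). λ = (31 - 35)/(4 - 1) ≡ 39/3 mod 43. 3⁻¹ ≡ 29 (mod 43) since 3·29 = 87 ≡ 1, so λ ≡ 13.
  x = λ² - 1 - 4 = 169 - 5 ≡ 35; y = λ·(1 - 35) - 35 ≡ 39. → (35, 39)
5P: (35, 39) + (4, 31). λ = (31 - 39)/(4 - 35) ≡ 35/12 mod 43. 12⁻¹ ≡ 18 (mod 43), so λ ≡ 28.
  x = λ² - 35 - 4 = 784 - 39 ≡ 14; y = λ·(35 - 14) - 39 ≡ 33. → (14, 33)
6P: (14, 33) + (4, 31). λ = (31 - 33)/(4 - 14) ≡ 41/33 mod 43. 33⁻¹ ≡ 30 (mod 43), so λ ≡ 26.
  x = λ² - 14 - 4 = 676 - 18 ≡ 13; y = λ·(14 - 13) - 33 ≡ 36. → (13, 36)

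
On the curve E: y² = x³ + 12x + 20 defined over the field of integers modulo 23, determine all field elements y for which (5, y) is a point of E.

x³ + 12x + 20 = 205 ≡ 21 (mod 23).
21 is a non-residue mod 23; no y exists.

none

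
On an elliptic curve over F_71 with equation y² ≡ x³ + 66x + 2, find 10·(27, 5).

Write P = (27, 5).
Repeated addition: build up to 10P.
2P: tangent at (27, 5): λ = (3·27² + 66)/(2·5) ≡ 52/10. 10⁻¹ ≡ 64 (mod 71) since 10·64 = 640 ≡ 1, so λ ≡ 52·64 ≡ 62.
  x = λ² - 27 - 27 = 3844 - 54 ≡ 27; y = λ·(27 - 27) - 5 ≡ 66. → (27, 66)
3P: (27, 66) + (27, 5): same x and y₁ ≡ -y₂, so the sum is 𝒪.
4P: 𝒪 + (27, 5) = (27, 5) (identity).
5P: tangent at (27, 5): λ = (3·27² + 66)/(2·5) ≡ 52/10. 10⁻¹ ≡ 64 (mod 71), so λ ≡ 52·64 ≡ 62.
  x = λ² - 27 - 27 = 3844 - 54 ≡ 27; y = λ·(27 - 27) - 5 ≡ 66. → (27, 66)
6P: (27, 66) + (27, 5): same x and y₁ ≡ -y₂, so the sum is 𝒪.
7P: 𝒪 + (27, 5) = (27, 5) (identity).
8P: tangent at (27, 5): λ = (3·27² + 66)/(2·5) ≡ 52/10. 10⁻¹ ≡ 64 (mod 71) since 10·64 = 640 ≡ 1, so λ ≡ 52·64 ≡ 62.
  x = λ² - 27 - 27 = 3844 - 54 ≡ 27; y = λ·(27 - 27) - 5 ≡ 66. → (27, 66)
9P: (27, 66) + (27, 5): same x and y₁ ≡ -y₂, so the sum is 𝒪.
10P: 𝒪 + (27, 5) = (27, 5) (identity).

(27, 5)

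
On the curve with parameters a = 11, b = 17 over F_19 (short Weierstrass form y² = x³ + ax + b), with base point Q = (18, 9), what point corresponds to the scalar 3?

(4, 7)

Repeated addition: build up to 3Q.
2Q: tangent at (18, 9): λ = (3·18² + 11)/(2·9) ≡ 14/18. 18⁻¹ ≡ 18 (mod 19) since 18·18 = 324 ≡ 1, so λ ≡ 14·18 ≡ 5.
  x = λ² - 18 - 18 = 25 - 36 ≡ 8; y = λ·(18 - 8) - 9 ≡ 3. → (8, 3)
3Q: (8, 3) + (18, 9). λ = (9 - 3)/(18 - 8) ≡ 6/10 mod 19. 10⁻¹ ≡ 2 (mod 19) since 10·2 = 20 ≡ 1, so λ ≡ 12.
  x = λ² - 8 - 18 = 144 - 26 ≡ 4; y = λ·(8 - 4) - 3 ≡ 7. → (4, 7)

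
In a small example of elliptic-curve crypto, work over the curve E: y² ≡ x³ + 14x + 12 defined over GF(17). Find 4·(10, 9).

(10, 9)

Write G = (10, 9).
Repeated addition: build up to 4G.
2G: tangent at (10, 9): λ = (3·10² + 14)/(2·9) ≡ 8/1. 1⁻¹ ≡ 1 (mod 17), so λ ≡ 8·1 ≡ 8.
  x = λ² - 10 - 10 = 64 - 20 ≡ 10; y = λ·(10 - 10) - 9 ≡ 8. → (10, 8)
3G: (10, 8) + (10, 9): same x and y₁ ≡ -y₂, so the sum is the point at infinity.
4G: the point at infinity + (10, 9) = (10, 9) (identity).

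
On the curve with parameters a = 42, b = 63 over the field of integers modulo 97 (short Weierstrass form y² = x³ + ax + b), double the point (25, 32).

tangent at (25, 32): λ = (3·25² + 42)/(2·32) ≡ 74/64. 64⁻¹ ≡ 47 (mod 97) since 64·47 = 3008 ≡ 1, so λ ≡ 74·47 ≡ 83.
  x = λ² - 25 - 25 = 6889 - 50 ≡ 49; y = λ·(25 - 49) - 32 ≡ 13. → (49, 13)

(49, 13)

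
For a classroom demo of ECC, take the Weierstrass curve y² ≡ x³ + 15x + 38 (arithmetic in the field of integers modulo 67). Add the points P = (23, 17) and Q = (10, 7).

(56, 4)

(23, 17) + (10, 7). λ = (7 - 17)/(10 - 23) ≡ 57/54 mod 67. 54⁻¹ ≡ 36 (mod 67) since 54·36 = 1944 ≡ 1, so λ ≡ 42.
  x = λ² - 23 - 10 = 1764 - 33 ≡ 56; y = λ·(23 - 56) - 17 ≡ 4. → (56, 4)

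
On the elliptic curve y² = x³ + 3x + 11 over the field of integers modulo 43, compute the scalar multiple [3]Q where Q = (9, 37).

(31, 15)

Repeated addition: build up to 3Q.
2Q: tangent at (9, 37): λ = (3·9² + 3)/(2·37) ≡ 31/31. 31⁻¹ ≡ 25 (mod 43), so λ ≡ 31·25 ≡ 1.
  x = λ² - 9 - 9 = 1 - 18 ≡ 26; y = λ·(9 - 26) - 37 ≡ 32. → (26, 32)
3Q: (26, 32) + (9, 37). λ = (37 - 32)/(9 - 26) ≡ 5/26 mod 43. 26⁻¹ ≡ 5 (mod 43) since 26·5 = 130 ≡ 1, so λ ≡ 25.
  x = λ² - 26 - 9 = 625 - 35 ≡ 31; y = λ·(26 - 31) - 32 ≡ 15. → (31, 15)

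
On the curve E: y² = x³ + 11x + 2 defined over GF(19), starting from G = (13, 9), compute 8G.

Double-and-add on 8 = (1000)₂. Start with G = (13, 9) for the leading 1-bit.
double: tangent at (13, 9): λ = (3·13² + 11)/(2·9) ≡ 5/18. 18⁻¹ ≡ 18 (mod 19), so λ ≡ 5·18 ≡ 14.
  x = λ² - 13 - 13 = 196 - 26 ≡ 18; y = λ·(13 - 18) - 9 ≡ 16. → (18, 16)
double: tangent at (18, 16): λ = (3·18² + 11)/(2·16) ≡ 14/13. 13⁻¹ ≡ 3 (mod 19) since 13·3 = 39 ≡ 1, so λ ≡ 14·3 ≡ 4.
  x = λ² - 18 - 18 = 16 - 36 ≡ 18; y = λ·(18 - 18) - 16 ≡ 3. → (18, 3)
double: tangent at (18, 3): λ = (3·18² + 11)/(2·3) ≡ 14/6. 6⁻¹ ≡ 16 (mod 19), so λ ≡ 14·16 ≡ 15.
  x = λ² - 18 - 18 = 225 - 36 ≡ 18; y = λ·(18 - 18) - 3 ≡ 16. → (18, 16)

(18, 16)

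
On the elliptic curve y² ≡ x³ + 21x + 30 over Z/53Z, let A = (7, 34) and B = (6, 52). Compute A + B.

(46, 32)

(7, 34) + (6, 52). λ = (52 - 34)/(6 - 7) ≡ 18/52 mod 53. 52⁻¹ ≡ 52 (mod 53) since 52·52 = 2704 ≡ 1, so λ ≡ 35.
  x = λ² - 7 - 6 = 1225 - 13 ≡ 46; y = λ·(7 - 46) - 34 ≡ 32. → (46, 32)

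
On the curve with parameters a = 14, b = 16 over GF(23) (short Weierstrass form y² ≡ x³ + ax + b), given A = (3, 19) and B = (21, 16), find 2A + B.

First 2A:
Repeated addition: build up to 2A.
2A: tangent at (3, 19): λ = (3·3² + 14)/(2·19) ≡ 18/15. 15⁻¹ ≡ 20 (mod 23), so λ ≡ 18·20 ≡ 15.
  x = λ² - 3 - 3 = 225 - 6 ≡ 12; y = λ·(3 - 12) - 19 ≡ 7. → (12, 7)
2A = (12, 7).
Finally 2A + B:
(12, 7) + (21, 16). λ = (16 - 7)/(21 - 12) ≡ 9/9 mod 23. 9⁻¹ ≡ 18 (mod 23) since 9·18 = 162 ≡ 1, so λ ≡ 1.
  x = λ² - 12 - 21 = 1 - 33 ≡ 14; y = λ·(12 - 14) - 7 ≡ 14. → (14, 14)

(14, 14)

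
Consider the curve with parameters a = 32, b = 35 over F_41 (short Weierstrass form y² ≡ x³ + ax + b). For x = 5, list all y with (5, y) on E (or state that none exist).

x³ + 32x + 35 = 320 ≡ 33 (mod 41).
Square roots of 33 mod 41: 19 and 22 (since 19² = 361 ≡ 33).

19, 22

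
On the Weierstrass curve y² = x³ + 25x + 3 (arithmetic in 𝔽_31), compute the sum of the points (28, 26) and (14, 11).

(28, 26) + (14, 11). λ = (11 - 26)/(14 - 28) ≡ 16/17 mod 31. 17⁻¹ ≡ 11 (mod 31), so λ ≡ 21.
  x = λ² - 28 - 14 = 441 - 42 ≡ 27; y = λ·(28 - 27) - 26 ≡ 26. → (27, 26)

(27, 26)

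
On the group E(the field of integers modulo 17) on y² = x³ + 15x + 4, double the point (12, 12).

(6, 2)

tangent at (12, 12): λ = (3·12² + 15)/(2·12) ≡ 5/7. 7⁻¹ ≡ 5 (mod 17) since 7·5 = 35 ≡ 1, so λ ≡ 5·5 ≡ 8.
  x = λ² - 12 - 12 = 64 - 24 ≡ 6; y = λ·(12 - 6) - 12 ≡ 2. → (6, 2)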